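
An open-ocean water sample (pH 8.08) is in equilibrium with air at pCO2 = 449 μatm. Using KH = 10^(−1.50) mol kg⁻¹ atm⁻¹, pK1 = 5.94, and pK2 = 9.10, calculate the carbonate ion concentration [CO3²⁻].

[CO3²⁻] = 0.187 mmol/kg

[CO2*] = KH · pCO2 = 10^(−1.50) × 449×10^-6 = 1.420×10^-5 mol/kg
α₀ = 1/(1 + K1/[H⁺] + K1K2/[H⁺]²) = 1/(1 + 10^+2.14 + 10^+1.12) = 0.006569
DIC = [CO2*]/α₀ = 1.420×10^-5 / 0.006569 = 2.161 mmol/kg
[CO3²⁻] = α₂·DIC; α₂ = 0.08660, so [CO3²⁻] = 0.08660 × 2.161 = 0.187 mmol/kg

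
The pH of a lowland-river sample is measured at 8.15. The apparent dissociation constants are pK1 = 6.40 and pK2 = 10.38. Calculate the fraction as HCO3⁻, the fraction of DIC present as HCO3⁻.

α₁ = 0.977

α₁ = 1 / (1 + [H⁺]/K1 + K2/[H⁺]) = 1 / (1 + 10^-1.75 + 10^-2.23)
   = 1 / (1 + 0.017783 + 0.0058884) = 1/1.0237 = 0.9769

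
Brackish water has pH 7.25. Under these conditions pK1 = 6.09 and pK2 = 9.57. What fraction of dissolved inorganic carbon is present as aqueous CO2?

α₀ = 1 / (1 + K1/[H⁺] + K1K2/[H⁺]²) = 1 / (1 + 10^+1.16 + 10^-1.16)
   = 1 / (1 + 14.454 + 0.069183) = 1/15.524 = 0.06442

α₀ = 0.0644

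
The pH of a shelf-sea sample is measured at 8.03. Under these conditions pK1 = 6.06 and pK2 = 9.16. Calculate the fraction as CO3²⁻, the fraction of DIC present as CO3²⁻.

α₂ = 0.0683

α₂ = 1 / (1 + [H⁺]/K2 + [H⁺]²/(K1K2)) = 1 / (1 + 10^+1.13 + 10^-0.84)
   = 1 / (1 + 13.490 + 0.14454) = 1/14.634 = 0.06833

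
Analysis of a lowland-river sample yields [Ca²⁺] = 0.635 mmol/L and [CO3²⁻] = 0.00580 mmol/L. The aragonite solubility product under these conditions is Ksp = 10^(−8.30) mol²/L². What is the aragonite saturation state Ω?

Ω = 0.735

Ksp = 10^(−8.30) = 5.012×10^-9
Ω = [Ca²⁺][CO3²⁻]/Ksp = (0.635×10^-3)(0.00580×10^-3) / 5.012×10^-9 = 0.735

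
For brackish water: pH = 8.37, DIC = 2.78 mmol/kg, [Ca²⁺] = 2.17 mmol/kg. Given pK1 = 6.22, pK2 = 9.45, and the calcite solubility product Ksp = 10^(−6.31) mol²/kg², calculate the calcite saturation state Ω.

Ω = 0.940

α₂ = 1 / (1 + [H⁺]/K2 + [H⁺]²/(K1K2)) = 1 / (1 + 10^+1.08 + 10^-1.07)
   = 1 / (1 + 12.023 + 0.085114) = 1/13.108 = 0.07629
[CO3²⁻] = α₂ × DIC = 0.07629 × 2.78 = 0.2121 mmol/kg
Ksp = 10^(−6.31) = 4.898×10^-7
Ω = [Ca²⁺][CO3²⁻]/Ksp = (2.17×10^-3)(2.121×10^-4) / 4.898×10^-7 = 0.940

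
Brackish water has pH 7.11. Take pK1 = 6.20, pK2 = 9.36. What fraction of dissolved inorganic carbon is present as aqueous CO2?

α₀ = 0.109

α₀ = 1 / (1 + K1/[H⁺] + K1K2/[H⁺]²) = 1 / (1 + 10^+0.91 + 10^-1.34)
   = 1 / (1 + 8.1283 + 0.045709) = 1/9.1740 = 0.1090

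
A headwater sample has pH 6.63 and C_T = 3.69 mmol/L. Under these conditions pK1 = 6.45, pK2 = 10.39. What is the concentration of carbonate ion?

[CO3²⁻] = 0.386 μmol/L

α₂ = 1 / (1 + [H⁺]/K2 + [H⁺]²/(K1K2)) = 1 / (1 + 10^+3.76 + 10^+3.58)
   = 1 / (1 + 5754.4 + 3801.9) = 1/9557.3 = 0.0001046
[CO3²⁻] = α₂ × DIC = 0.0001046 × 3.69 = 0.000386 mmol/L = 0.386 μmol/L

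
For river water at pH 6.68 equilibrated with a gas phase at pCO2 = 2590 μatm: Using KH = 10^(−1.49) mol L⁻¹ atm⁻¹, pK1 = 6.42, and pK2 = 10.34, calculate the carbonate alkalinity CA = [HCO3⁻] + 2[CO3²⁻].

CA = 0.153 mmol/L

[CO2*] = KH · pCO2 = 10^(−1.49) × 2590×10^-6 = 8.381×10^-5 mol/L
α₀ = 1/(1 + K1/[H⁺] + K1K2/[H⁺]²) = 1/(1 + 10^+0.26 + 10^-3.40) = 0.3546
DIC = [CO2*]/α₀ = 8.381×10^-5 / 0.3546 = 0.2364 mmol/L
CA = (α₁ + 2α₂)·DIC = (0.6453 + 2×0.0001412) × 0.2364 = 0.153 mmol/L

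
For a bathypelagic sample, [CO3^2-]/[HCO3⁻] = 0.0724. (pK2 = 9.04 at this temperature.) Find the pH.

pH = 7.90

From K2 = [H⁺][CO3^2-]/[HCO3⁻]:  pH = pK2 + log₁₀([CO3^2-]/[HCO3⁻])
log₁₀(0.0724) = -1.140
pH = 9.04 + (-1.140) = 7.90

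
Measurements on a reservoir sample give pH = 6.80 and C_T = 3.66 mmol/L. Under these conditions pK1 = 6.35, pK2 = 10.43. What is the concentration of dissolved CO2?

[CO2*] = 0.958 mmol/L

α₀ = 1 / (1 + K1/[H⁺] + K1K2/[H⁺]²) = 1 / (1 + 10^+0.45 + 10^-3.18)
   = 1 / (1 + 2.8184 + 0.00066069) = 1/3.8190 = 0.2618
[CO2*] = α₀ × DIC = 0.2618 × 3.66 = 0.958 mmol/L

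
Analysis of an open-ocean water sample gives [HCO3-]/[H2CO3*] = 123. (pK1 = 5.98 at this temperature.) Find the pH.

pH = 8.07

From K1 = [H⁺][HCO3-]/[H2CO3*]:  pH = pK1 + log₁₀([HCO3-]/[H2CO3*])
log₁₀(123) = +2.090
pH = 5.98 + (+2.090) = 8.07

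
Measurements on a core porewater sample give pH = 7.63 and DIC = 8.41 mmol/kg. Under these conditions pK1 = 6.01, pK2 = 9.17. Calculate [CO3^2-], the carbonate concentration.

[CO3²⁻] = 0.230 mmol/kg

α₂ = 1 / (1 + [H⁺]/K2 + [H⁺]²/(K1K2)) = 1 / (1 + 10^+1.54 + 10^-0.08)
   = 1 / (1 + 34.674 + 0.83176) = 1/36.505 = 0.02739
[CO3²⁻] = α₂ × DIC = 0.02739 × 8.41 = 0.230 mmol/kg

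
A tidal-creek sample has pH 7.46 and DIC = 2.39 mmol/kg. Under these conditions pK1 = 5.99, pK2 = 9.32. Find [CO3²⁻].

α₂ = 1 / (1 + [H⁺]/K2 + [H⁺]²/(K1K2)) = 1 / (1 + 10^+1.86 + 10^+0.39)
   = 1 / (1 + 72.444 + 2.4547) = 1/75.898 = 0.01318
[CO3²⁻] = α₂ × DIC = 0.01318 × 2.39 = 0.0315 mmol/kg

[CO3²⁻] = 0.0315 mmol/kg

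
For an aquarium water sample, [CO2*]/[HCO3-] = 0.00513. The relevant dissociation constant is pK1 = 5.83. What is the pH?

From K1 = [H⁺][HCO3-]/[CO2*]:  pH = pK1 − log₁₀([CO2*]/[HCO3-])
log₁₀(0.00513) = -2.290
pH = 5.83 − (-2.290) = 8.12

pH = 8.12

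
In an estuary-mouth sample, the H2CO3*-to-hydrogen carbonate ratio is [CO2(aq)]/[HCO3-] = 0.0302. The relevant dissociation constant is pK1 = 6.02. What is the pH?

From K1 = [H⁺][HCO3-]/[CO2(aq)]:  pH = pK1 − log₁₀([CO2(aq)]/[HCO3-])
log₁₀(0.0302) = -1.520
pH = 6.02 − (-1.520) = 7.54

pH = 7.54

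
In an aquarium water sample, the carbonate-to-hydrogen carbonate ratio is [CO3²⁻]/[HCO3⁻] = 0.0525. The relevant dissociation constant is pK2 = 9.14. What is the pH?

From K2 = [H⁺][CO3²⁻]/[HCO3⁻]:  pH = pK2 + log₁₀([CO3²⁻]/[HCO3⁻])
log₁₀(0.0525) = -1.280
pH = 9.14 + (-1.280) = 7.86

pH = 7.86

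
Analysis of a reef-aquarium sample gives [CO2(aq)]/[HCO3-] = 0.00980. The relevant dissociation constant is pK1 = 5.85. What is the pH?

From K1 = [H⁺][HCO3-]/[CO2(aq)]:  pH = pK1 − log₁₀([CO2(aq)]/[HCO3-])
log₁₀(0.00980) = -2.009
pH = 5.85 − (-2.009) = 7.86

pH = 7.86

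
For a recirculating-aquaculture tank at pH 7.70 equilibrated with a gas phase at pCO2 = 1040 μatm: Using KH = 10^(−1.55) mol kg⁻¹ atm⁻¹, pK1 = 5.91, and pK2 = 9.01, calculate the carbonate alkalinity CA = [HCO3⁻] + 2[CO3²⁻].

[CO2*] = KH · pCO2 = 10^(−1.55) × 1040×10^-6 = 2.931×10^-5 mol/kg
α₀ = 1/(1 + K1/[H⁺] + K1K2/[H⁺]²) = 1/(1 + 10^+1.79 + 10^+0.48) = 0.01523
DIC = [CO2*]/α₀ = 2.931×10^-5 / 0.01523 = 1.925 mmol/kg
CA = (α₁ + 2α₂)·DIC = (0.9388 + 2×0.04598) × 1.925 = 1.98 mmol/kg

CA = 1.98 mmol/kg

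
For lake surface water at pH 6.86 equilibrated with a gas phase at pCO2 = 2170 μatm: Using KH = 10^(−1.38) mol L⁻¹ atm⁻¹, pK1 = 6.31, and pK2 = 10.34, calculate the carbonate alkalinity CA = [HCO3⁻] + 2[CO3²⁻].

CA = 0.321 mmol/L

[CO2*] = KH · pCO2 = 10^(−1.38) × 2170×10^-6 = 9.046×10^-5 mol/L
α₀ = 1/(1 + K1/[H⁺] + K1K2/[H⁺]²) = 1/(1 + 10^+0.55 + 10^-2.93) = 0.2198
DIC = [CO2*]/α₀ = 9.046×10^-5 / 0.2198 = 0.4115 mmol/L
CA = (α₁ + 2α₂)·DIC = (0.7799 + 2×0.0002583) × 0.4115 = 0.321 mmol/L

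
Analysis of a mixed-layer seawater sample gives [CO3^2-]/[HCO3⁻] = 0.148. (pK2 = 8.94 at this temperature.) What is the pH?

From K2 = [H⁺][CO3^2-]/[HCO3⁻]:  pH = pK2 + log₁₀([CO3^2-]/[HCO3⁻])
log₁₀(0.148) = -0.830
pH = 8.94 + (-0.830) = 8.11

pH = 8.11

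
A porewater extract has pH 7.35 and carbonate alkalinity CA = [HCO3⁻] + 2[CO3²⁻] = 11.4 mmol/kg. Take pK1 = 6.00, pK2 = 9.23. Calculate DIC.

CA = [HCO3⁻] + 2[CO3²⁻] = (α₁ + 2α₂)·DIC
At pH 7.35: [H⁺]/K1 = 10^-1.35 = 0.044668, K2/[H⁺] = 10^-1.88 = 0.013183
α₁ = 1/(1 + 0.044668 + 0.013183) = 1/1.0579 = 0.9453; α₂ = α₁·K2/[H⁺] = 0.01246
α₁ + 2α₂ = 0.9702
DIC = CA / (α₁ + 2α₂) = 11.4 / 0.9702 = 11.7 mmol/kg

DIC = 11.7 mmol/kg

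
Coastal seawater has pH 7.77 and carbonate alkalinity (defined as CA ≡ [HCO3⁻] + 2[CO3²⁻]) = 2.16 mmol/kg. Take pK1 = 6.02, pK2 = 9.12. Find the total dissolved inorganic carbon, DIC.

DIC = 2.11 mmol/kg

CA = [HCO3⁻] + 2[CO3²⁻] = (α₁ + 2α₂)·DIC
At pH 7.77: [H⁺]/K1 = 10^-1.75 = 0.017783, K2/[H⁺] = 10^-1.35 = 0.044668
α₁ = 1/(1 + 0.017783 + 0.044668) = 1/1.0625 = 0.9412; α₂ = α₁·K2/[H⁺] = 0.04204
α₁ + 2α₂ = 1.0253
DIC = CA / (α₁ + 2α₂) = 2.16 / 1.0253 = 2.11 mmol/kg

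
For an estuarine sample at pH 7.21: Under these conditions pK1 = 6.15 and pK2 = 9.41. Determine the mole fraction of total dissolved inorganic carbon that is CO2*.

α₀ = 1 / (1 + K1/[H⁺] + K1K2/[H⁺]²) = 1 / (1 + 10^+1.06 + 10^-1.14)
   = 1 / (1 + 11.482 + 0.072444) = 1/12.554 = 0.07966

α₀ = 0.0797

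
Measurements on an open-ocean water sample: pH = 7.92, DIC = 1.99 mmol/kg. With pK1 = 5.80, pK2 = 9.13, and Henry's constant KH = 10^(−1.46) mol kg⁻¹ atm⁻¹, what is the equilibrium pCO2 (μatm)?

pCO2 = 407 μatm

α₀ = 1 / (1 + K1/[H⁺] + K1K2/[H⁺]²) = 1 / (1 + 10^+2.12 + 10^+0.91)
   = 1 / (1 + 131.83 + 8.1283) = 1/140.95 = 0.007095
[CO2*] = α₀ × DIC = 0.007095 × 1.99 = 0.01412 mmol/kg = 14.12 μmol/kg
pCO2 = [CO2*]/KH = 1.412×10^-5 / 3.467×10^-2 = 407 μatm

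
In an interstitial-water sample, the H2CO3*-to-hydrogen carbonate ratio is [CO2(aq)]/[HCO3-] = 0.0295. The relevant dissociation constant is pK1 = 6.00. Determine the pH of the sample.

From K1 = [H⁺][HCO3-]/[CO2(aq)]:  pH = pK1 − log₁₀([CO2(aq)]/[HCO3-])
log₁₀(0.0295) = -1.530
pH = 6.00 − (-1.530) = 7.53

pH = 7.53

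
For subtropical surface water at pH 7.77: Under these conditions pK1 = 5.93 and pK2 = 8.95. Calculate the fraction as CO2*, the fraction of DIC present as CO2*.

α₀ = 0.0134

α₀ = 1 / (1 + K1/[H⁺] + K1K2/[H⁺]²) = 1 / (1 + 10^+1.84 + 10^+0.66)
   = 1 / (1 + 69.183 + 4.5709) = 1/74.754 = 0.01338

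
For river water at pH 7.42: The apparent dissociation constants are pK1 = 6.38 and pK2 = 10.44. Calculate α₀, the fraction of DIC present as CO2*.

α₀ = 0.0835

α₀ = 1 / (1 + K1/[H⁺] + K1K2/[H⁺]²) = 1 / (1 + 10^+1.04 + 10^-1.98)
   = 1 / (1 + 10.965 + 0.010471) = 1/11.975 = 0.08351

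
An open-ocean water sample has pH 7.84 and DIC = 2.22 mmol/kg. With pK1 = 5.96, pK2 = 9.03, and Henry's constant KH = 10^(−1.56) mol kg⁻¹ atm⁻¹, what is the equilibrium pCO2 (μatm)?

pCO2 = 986 μatm

α₀ = 1 / (1 + K1/[H⁺] + K1K2/[H⁺]²) = 1 / (1 + 10^+1.88 + 10^+0.69)
   = 1 / (1 + 75.858 + 4.8978) = 1/81.756 = 0.01223
[CO2*] = α₀ × DIC = 0.01223 × 2.22 = 0.02715 mmol/kg
pCO2 = [CO2*]/KH = 2.715×10^-5 / 2.754×10^-2 = 986 μatm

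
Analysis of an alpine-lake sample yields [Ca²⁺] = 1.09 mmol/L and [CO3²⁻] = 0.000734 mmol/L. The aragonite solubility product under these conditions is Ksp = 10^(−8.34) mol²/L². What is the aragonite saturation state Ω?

Ksp = 10^(−8.34) = 4.571×10^-9
Ω = [Ca²⁺][CO3²⁻]/Ksp = (1.09×10^-3)(0.000734×10^-3) / 4.571×10^-9 = 0.175

Ω = 0.175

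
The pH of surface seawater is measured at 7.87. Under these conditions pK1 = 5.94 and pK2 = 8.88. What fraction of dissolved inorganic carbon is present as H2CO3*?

α₀ = 0.0106

α₀ = 1 / (1 + K1/[H⁺] + K1K2/[H⁺]²) = 1 / (1 + 10^+1.93 + 10^+0.92)
   = 1 / (1 + 85.114 + 8.3176) = 1/94.431 = 0.01059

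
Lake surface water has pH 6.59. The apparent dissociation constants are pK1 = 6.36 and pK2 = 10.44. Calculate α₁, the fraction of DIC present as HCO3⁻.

α₁ = 1 / (1 + [H⁺]/K1 + K2/[H⁺]) = 1 / (1 + 10^-0.23 + 10^-3.85)
   = 1 / (1 + 0.58884 + 0.00014125) = 1/1.5890 = 0.6293

α₁ = 0.629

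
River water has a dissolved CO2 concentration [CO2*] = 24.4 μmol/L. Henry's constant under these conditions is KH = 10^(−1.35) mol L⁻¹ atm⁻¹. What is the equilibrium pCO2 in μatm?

pCO2 = 546 μatm

KH = 10^(−1.35) = 4.467×10^-2 mol L⁻¹ atm⁻¹
pCO2 = [CO2*]/KH = 24.4×10^-6 / 4.467×10^-2 = 5.46×10^-4 atm = 546 μatm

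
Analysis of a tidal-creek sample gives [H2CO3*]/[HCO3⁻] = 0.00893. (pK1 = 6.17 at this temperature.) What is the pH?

From K1 = [H⁺][HCO3⁻]/[H2CO3*]:  pH = pK1 − log₁₀([H2CO3*]/[HCO3⁻])
log₁₀(0.00893) = -2.049
pH = 6.17 − (-2.049) = 8.22

pH = 8.22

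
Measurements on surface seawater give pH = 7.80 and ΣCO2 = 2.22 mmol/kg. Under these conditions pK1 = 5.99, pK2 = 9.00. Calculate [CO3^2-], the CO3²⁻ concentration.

α₂ = 1 / (1 + [H⁺]/K2 + [H⁺]²/(K1K2)) = 1 / (1 + 10^+1.20 + 10^-0.61)
   = 1 / (1 + 15.849 + 0.24547) = 1/17.094 = 0.05850
[CO3²⁻] = α₂ × DIC = 0.05850 × 2.22 = 0.130 mmol/kg

[CO3²⁻] = 0.130 mmol/kg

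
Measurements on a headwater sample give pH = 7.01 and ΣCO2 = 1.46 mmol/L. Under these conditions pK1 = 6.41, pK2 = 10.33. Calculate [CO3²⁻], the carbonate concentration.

α₂ = 1 / (1 + [H⁺]/K2 + [H⁺]²/(K1K2)) = 1 / (1 + 10^+3.32 + 10^+2.72)
   = 1 / (1 + 2089.3 + 524.81) = 1/2615.1 = 0.0003824
[CO3²⁻] = α₂ × DIC = 0.0003824 × 1.46 = 0.000558 mmol/L = 0.558 μmol/L

[CO3²⁻] = 0.558 μmol/L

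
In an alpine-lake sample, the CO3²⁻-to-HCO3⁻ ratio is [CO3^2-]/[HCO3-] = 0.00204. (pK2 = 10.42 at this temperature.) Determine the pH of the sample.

From K2 = [H⁺][CO3^2-]/[HCO3-]:  pH = pK2 + log₁₀([CO3^2-]/[HCO3-])
log₁₀(0.00204) = -2.690
pH = 10.42 + (-2.690) = 7.73

pH = 7.73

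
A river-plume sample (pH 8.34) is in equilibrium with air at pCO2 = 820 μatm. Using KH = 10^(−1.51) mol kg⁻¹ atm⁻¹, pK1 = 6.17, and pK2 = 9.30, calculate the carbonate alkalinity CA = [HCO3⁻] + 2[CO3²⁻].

CA = 4.57 mmol/kg

[CO2*] = KH · pCO2 = 10^(−1.51) × 820×10^-6 = 2.534×10^-5 mol/kg
α₀ = 1/(1 + K1/[H⁺] + K1K2/[H⁺]²) = 1/(1 + 10^+2.17 + 10^+1.21) = 0.006056
DIC = [CO2*]/α₀ = 2.534×10^-5 / 0.006056 = 4.184 mmol/kg
CA = (α₁ + 2α₂)·DIC = (0.8957 + 2×0.09821) × 4.184 = 4.57 mmol/kg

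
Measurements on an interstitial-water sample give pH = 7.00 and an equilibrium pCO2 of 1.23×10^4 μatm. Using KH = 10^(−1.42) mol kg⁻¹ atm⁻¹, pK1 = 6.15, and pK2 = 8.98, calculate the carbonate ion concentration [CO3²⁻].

[CO2*] = KH · pCO2 = 10^(−1.42) × 1.23×10^4×10^-6 = 4.676×10^-4 mol/kg
α₀ = 1/(1 + K1/[H⁺] + K1K2/[H⁺]²) = 1/(1 + 10^+0.85 + 10^-1.13) = 0.1226
DIC = [CO2*]/α₀ = 4.676×10^-4 / 0.1226 = 3.813 mmol/kg
[CO3²⁻] = α₂·DIC; α₂ = 0.009092, so [CO3²⁻] = 0.009092 × 3.813 = 0.0347 mmol/kg

[CO3²⁻] = 0.0347 mmol/kg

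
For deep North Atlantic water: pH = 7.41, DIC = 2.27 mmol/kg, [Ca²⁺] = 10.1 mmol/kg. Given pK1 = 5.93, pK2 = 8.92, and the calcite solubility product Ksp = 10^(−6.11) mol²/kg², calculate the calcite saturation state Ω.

α₂ = 1 / (1 + [H⁺]/K2 + [H⁺]²/(K1K2)) = 1 / (1 + 10^+1.51 + 10^+0.03)
   = 1 / (1 + 32.359 + 1.0715) = 1/34.431 = 0.02904
[CO3²⁻] = α₂ × DIC = 0.02904 × 2.27 = 0.06593 mmol/kg
Ksp = 10^(−6.11) = 7.762×10^-7
Ω = [Ca²⁺][CO3²⁻]/Ksp = (10.1×10^-3)(6.593×10^-5) / 7.762×10^-7 = 0.858

Ω = 0.858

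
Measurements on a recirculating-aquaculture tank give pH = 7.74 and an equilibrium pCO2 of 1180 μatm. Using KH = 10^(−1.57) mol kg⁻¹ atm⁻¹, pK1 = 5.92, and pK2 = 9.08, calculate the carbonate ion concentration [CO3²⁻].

[CO3²⁻] = 0.0959 mmol/kg

[CO2*] = KH · pCO2 = 10^(−1.57) × 1180×10^-6 = 3.176×10^-5 mol/kg
α₀ = 1/(1 + K1/[H⁺] + K1K2/[H⁺]²) = 1/(1 + 10^+1.82 + 10^+0.48) = 0.01427
DIC = [CO2*]/α₀ = 3.176×10^-5 / 0.01427 = 2.226 mmol/kg
[CO3²⁻] = α₂·DIC; α₂ = 0.04309, so [CO3²⁻] = 0.04309 × 2.226 = 0.0959 mmol/kg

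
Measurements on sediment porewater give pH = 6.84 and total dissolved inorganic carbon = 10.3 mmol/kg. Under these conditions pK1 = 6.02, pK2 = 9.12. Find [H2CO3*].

[CO2*] = 1.35 mmol/kg

α₀ = 1 / (1 + K1/[H⁺] + K1K2/[H⁺]²) = 1 / (1 + 10^+0.82 + 10^-1.46)
   = 1 / (1 + 6.6069 + 0.034674) = 1/7.6416 = 0.1309
[CO2*] = α₀ × DIC = 0.1309 × 10.3 = 1.35 mmol/kg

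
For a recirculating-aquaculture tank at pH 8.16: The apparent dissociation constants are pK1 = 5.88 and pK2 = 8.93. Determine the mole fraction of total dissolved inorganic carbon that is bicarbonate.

α₁ = 0.851

α₁ = 1 / (1 + [H⁺]/K1 + K2/[H⁺]) = 1 / (1 + 10^-2.28 + 10^-0.77)
   = 1 / (1 + 0.0052481 + 0.16982) = 1/1.1751 = 0.8510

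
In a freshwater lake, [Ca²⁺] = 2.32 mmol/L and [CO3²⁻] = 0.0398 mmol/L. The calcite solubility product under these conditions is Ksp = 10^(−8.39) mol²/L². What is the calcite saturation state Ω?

Ω = 22.7

Ksp = 10^(−8.39) = 4.074×10^-9
Ω = [Ca²⁺][CO3²⁻]/Ksp = (2.32×10^-3)(0.0398×10^-3) / 4.074×10^-9 = 22.7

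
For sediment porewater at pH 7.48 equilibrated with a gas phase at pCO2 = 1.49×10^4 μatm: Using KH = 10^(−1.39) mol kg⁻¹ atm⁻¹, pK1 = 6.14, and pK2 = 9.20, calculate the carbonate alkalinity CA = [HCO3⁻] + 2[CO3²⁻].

[CO2*] = KH · pCO2 = 10^(−1.39) × 1.49×10^4×10^-6 = 6.070×10^-4 mol/kg
α₀ = 1/(1 + K1/[H⁺] + K1K2/[H⁺]²) = 1/(1 + 10^+1.34 + 10^-0.38) = 0.04293
DIC = [CO2*]/α₀ = 6.070×10^-4 / 0.04293 = 14.14 mmol/kg
CA = (α₁ + 2α₂)·DIC = (0.9392 + 2×0.01790) × 14.14 = 13.8 mmol/kg

CA = 13.8 mmol/kg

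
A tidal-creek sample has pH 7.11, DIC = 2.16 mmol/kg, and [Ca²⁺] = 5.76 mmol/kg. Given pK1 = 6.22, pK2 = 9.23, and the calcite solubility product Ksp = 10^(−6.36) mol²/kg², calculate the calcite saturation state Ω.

α₂ = 1 / (1 + [H⁺]/K2 + [H⁺]²/(K1K2)) = 1 / (1 + 10^+2.12 + 10^+1.23)
   = 1 / (1 + 131.83 + 16.982) = 1/149.81 = 0.006675
[CO3²⁻] = α₂ × DIC = 0.006675 × 2.16 = 0.01442 mmol/kg = 14.42 μmol/kg
Ksp = 10^(−6.36) = 4.365×10^-7
Ω = [Ca²⁺][CO3²⁻]/Ksp = (5.76×10^-3)(1.442×10^-5) / 4.365×10^-7 = 0.190

Ω = 0.190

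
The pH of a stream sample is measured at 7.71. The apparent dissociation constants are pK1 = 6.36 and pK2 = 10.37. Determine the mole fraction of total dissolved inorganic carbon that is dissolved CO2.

α₀ = 0.0427

α₀ = 1 / (1 + K1/[H⁺] + K1K2/[H⁺]²) = 1 / (1 + 10^+1.35 + 10^-1.31)
   = 1 / (1 + 22.387 + 0.048978) = 1/23.436 = 0.04267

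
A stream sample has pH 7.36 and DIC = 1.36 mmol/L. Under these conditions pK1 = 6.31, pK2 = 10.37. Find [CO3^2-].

[CO3²⁻] = 1.22 μmol/L

α₂ = 1 / (1 + [H⁺]/K2 + [H⁺]²/(K1K2)) = 1 / (1 + 10^+3.01 + 10^+1.96)
   = 1 / (1 + 1023.3 + 91.201) = 1/1115.5 = 0.0008965
[CO3²⁻] = α₂ × DIC = 0.0008965 × 1.36 = 0.00122 mmol/L = 1.22 μmol/L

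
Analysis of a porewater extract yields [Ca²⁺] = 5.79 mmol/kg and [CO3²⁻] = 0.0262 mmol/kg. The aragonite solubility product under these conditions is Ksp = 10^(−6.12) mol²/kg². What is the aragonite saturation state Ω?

Ksp = 10^(−6.12) = 7.586×10^-7
Ω = [Ca²⁺][CO3²⁻]/Ksp = (5.79×10^-3)(0.0262×10^-3) / 7.586×10^-7 = 0.200

Ω = 0.200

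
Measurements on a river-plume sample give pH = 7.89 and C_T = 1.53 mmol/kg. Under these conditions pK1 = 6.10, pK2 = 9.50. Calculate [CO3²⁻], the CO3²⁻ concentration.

α₂ = 1 / (1 + [H⁺]/K2 + [H⁺]²/(K1K2)) = 1 / (1 + 10^+1.61 + 10^-0.18)
   = 1 / (1 + 40.738 + 0.66069) = 1/42.399 = 0.02359
[CO3²⁻] = α₂ × DIC = 0.02359 × 1.53 = 0.0361 mmol/kg

[CO3²⁻] = 0.0361 mmol/kg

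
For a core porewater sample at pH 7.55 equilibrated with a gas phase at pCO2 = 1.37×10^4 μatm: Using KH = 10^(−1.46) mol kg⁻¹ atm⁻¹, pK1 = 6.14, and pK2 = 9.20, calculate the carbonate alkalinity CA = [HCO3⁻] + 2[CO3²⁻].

[CO2*] = KH · pCO2 = 10^(−1.46) × 1.37×10^4×10^-6 = 4.750×10^-4 mol/kg
α₀ = 1/(1 + K1/[H⁺] + K1K2/[H⁺]²) = 1/(1 + 10^+1.41 + 10^-0.24) = 0.03666
DIC = [CO2*]/α₀ = 4.750×10^-4 / 0.03666 = 12.96 mmol/kg
CA = (α₁ + 2α₂)·DIC = (0.9422 + 2×0.02109) × 12.96 = 12.8 mmol/kg

CA = 12.8 mmol/kg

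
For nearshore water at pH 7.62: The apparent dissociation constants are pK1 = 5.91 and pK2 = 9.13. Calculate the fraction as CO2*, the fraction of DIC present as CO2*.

α₀ = 1 / (1 + K1/[H⁺] + K1K2/[H⁺]²) = 1 / (1 + 10^+1.71 + 10^+0.20)
   = 1 / (1 + 51.286 + 1.5849) = 1/53.871 = 0.01856

α₀ = 0.0186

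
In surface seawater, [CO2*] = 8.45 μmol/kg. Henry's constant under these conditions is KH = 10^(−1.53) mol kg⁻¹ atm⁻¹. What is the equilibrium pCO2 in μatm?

KH = 10^(−1.53) = 2.951×10^-2 mol kg⁻¹ atm⁻¹
pCO2 = [CO2*]/KH = 8.45×10^-6 / 2.951×10^-2 = 2.86×10^-4 atm = 286 μatm

pCO2 = 286 μatm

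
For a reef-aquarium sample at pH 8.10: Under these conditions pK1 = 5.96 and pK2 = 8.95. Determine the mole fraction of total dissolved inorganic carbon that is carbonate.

α₂ = 0.123

α₂ = 1 / (1 + [H⁺]/K2 + [H⁺]²/(K1K2)) = 1 / (1 + 10^+0.85 + 10^-1.29)
   = 1 / (1 + 7.0795 + 0.051286) = 1/8.1307 = 0.1230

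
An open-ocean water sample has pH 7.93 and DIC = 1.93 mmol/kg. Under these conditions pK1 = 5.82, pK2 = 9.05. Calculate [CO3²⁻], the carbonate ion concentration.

α₂ = 1 / (1 + [H⁺]/K2 + [H⁺]²/(K1K2)) = 1 / (1 + 10^+1.12 + 10^-0.99)
   = 1 / (1 + 13.183 + 0.10233) = 1/14.285 = 0.07000
[CO3²⁻] = α₂ × DIC = 0.07000 × 1.93 = 0.135 mmol/kg

[CO3²⁻] = 0.135 mmol/kg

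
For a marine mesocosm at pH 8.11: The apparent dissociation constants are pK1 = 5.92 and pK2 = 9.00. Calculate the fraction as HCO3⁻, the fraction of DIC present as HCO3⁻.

α₁ = 0.881

α₁ = 1 / (1 + [H⁺]/K1 + K2/[H⁺]) = 1 / (1 + 10^-2.19 + 10^-0.89)
   = 1 / (1 + 0.0064565 + 0.12882) = 1/1.1353 = 0.8808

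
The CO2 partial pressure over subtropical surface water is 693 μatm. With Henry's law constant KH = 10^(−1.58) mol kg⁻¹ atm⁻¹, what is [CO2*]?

[CO2*] = 18.2 μmol/kg

KH = 10^(−1.58) = 2.630×10^-2 mol kg⁻¹ atm⁻¹
[CO2*] = KH · pCO2 = 2.630×10^-2 × 693×10^-6 atm = 1.82×10^-5 mol/kg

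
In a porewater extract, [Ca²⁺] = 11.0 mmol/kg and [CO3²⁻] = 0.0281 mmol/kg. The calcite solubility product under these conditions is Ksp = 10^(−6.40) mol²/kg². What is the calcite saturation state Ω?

Ksp = 10^(−6.40) = 3.981×10^-7
Ω = [Ca²⁺][CO3²⁻]/Ksp = (11.0×10^-3)(0.0281×10^-3) / 3.981×10^-7 = 0.776

Ω = 0.776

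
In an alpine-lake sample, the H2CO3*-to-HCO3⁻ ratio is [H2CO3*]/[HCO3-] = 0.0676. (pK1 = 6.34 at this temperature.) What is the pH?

From K1 = [H⁺][HCO3-]/[H2CO3*]:  pH = pK1 − log₁₀([H2CO3*]/[HCO3-])
log₁₀(0.0676) = -1.170
pH = 6.34 − (-1.170) = 7.51

pH = 7.51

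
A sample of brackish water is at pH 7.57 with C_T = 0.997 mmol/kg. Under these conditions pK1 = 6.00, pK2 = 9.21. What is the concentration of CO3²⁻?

[CO3²⁻] = 0.0218 mmol/kg

α₂ = 1 / (1 + [H⁺]/K2 + [H⁺]²/(K1K2)) = 1 / (1 + 10^+1.64 + 10^+0.07)
   = 1 / (1 + 43.652 + 1.1749) = 1/45.826 = 0.02182
[CO3²⁻] = α₂ × DIC = 0.02182 × 0.997 = 0.0218 mmol/kg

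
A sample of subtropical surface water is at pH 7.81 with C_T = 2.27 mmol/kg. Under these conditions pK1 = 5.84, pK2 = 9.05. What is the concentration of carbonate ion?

[CO3²⁻] = 0.122 mmol/kg

α₂ = 1 / (1 + [H⁺]/K2 + [H⁺]²/(K1K2)) = 1 / (1 + 10^+1.24 + 10^-0.73)
   = 1 / (1 + 17.378 + 0.18621) = 1/18.564 = 0.05387
[CO3²⁻] = α₂ × DIC = 0.05387 × 2.27 = 0.122 mmol/kg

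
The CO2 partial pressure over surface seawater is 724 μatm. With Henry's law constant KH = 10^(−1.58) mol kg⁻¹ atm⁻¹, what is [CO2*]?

KH = 10^(−1.58) = 2.630×10^-2 mol kg⁻¹ atm⁻¹
[CO2*] = KH · pCO2 = 2.630×10^-2 × 724×10^-6 atm = 1.90×10^-5 mol/kg

[CO2*] = 19.0 μmol/kg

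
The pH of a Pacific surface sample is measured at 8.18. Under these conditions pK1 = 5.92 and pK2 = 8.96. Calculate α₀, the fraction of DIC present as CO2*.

α₀ = 0.00469

α₀ = 1 / (1 + K1/[H⁺] + K1K2/[H⁺]²) = 1 / (1 + 10^+2.26 + 10^+1.48)
   = 1 / (1 + 181.97 + 30.200) = 1/213.17 = 0.004691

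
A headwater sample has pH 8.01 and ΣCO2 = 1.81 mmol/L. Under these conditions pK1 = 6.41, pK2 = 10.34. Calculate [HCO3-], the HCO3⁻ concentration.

[HCO3⁻] = 1.76 mmol/L

α₁ = 1 / (1 + [H⁺]/K1 + K2/[H⁺]) = 1 / (1 + 10^-1.60 + 10^-2.33)
   = 1 / (1 + 0.025119 + 0.0046774) = 1/1.0298 = 0.9711
[HCO3⁻] = α₁ × DIC = 0.9711 × 1.81 = 1.76 mmol/L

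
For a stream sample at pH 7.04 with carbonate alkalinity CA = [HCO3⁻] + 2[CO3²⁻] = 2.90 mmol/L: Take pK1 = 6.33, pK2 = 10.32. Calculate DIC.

DIC = 3.46 mmol/L

CA = [HCO3⁻] + 2[CO3²⁻] = (α₁ + 2α₂)·DIC
At pH 7.04: [H⁺]/K1 = 10^-0.71 = 0.19498, K2/[H⁺] = 10^-3.28 = 0.00052481
α₁ = 1/(1 + 0.19498 + 0.00052481) = 1/1.1955 = 0.8365; α₂ = α₁·K2/[H⁺] = 0.0004390
α₁ + 2α₂ = 0.8373
DIC = CA / (α₁ + 2α₂) = 2.90 / 0.8373 = 3.46 mmol/L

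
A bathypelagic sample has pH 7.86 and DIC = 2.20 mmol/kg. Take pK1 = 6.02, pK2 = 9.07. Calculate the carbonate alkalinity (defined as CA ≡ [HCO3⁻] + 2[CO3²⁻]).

CA = 2.30 mmol/kg

CA = [HCO3⁻] + 2[CO3²⁻] = (α₁ + 2α₂)·DIC
At pH 7.86: [H⁺]/K1 = 10^-1.84 = 0.014454, K2/[H⁺] = 10^-1.21 = 0.061660
α₁ = 1/(1 + 0.014454 + 0.061660) = 1/1.0761 = 0.9293; α₂ = α₁·K2/[H⁺] = 0.05730
α₁ + 2α₂ = 1.0439
CA = 1.0439 × 2.20 = 2.30 mmol/kg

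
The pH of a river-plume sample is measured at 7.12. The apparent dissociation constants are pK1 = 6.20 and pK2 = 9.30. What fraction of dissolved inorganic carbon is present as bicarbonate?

α₁ = 1 / (1 + [H⁺]/K1 + K2/[H⁺]) = 1 / (1 + 10^-0.92 + 10^-2.18)
   = 1 / (1 + 0.12023 + 0.0066069) = 1/1.1268 = 0.8874

α₁ = 0.887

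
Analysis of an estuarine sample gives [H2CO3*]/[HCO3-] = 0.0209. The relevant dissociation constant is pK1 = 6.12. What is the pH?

From K1 = [H⁺][HCO3-]/[H2CO3*]:  pH = pK1 − log₁₀([H2CO3*]/[HCO3-])
log₁₀(0.0209) = -1.680
pH = 6.12 − (-1.680) = 7.80

pH = 7.80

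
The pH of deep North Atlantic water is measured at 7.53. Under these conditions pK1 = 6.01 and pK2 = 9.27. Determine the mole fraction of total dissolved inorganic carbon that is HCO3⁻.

α₁ = 1 / (1 + [H⁺]/K1 + K2/[H⁺]) = 1 / (1 + 10^-1.52 + 10^-1.74)
   = 1 / (1 + 0.030200 + 0.018197) = 1/1.0484 = 0.9538

α₁ = 0.954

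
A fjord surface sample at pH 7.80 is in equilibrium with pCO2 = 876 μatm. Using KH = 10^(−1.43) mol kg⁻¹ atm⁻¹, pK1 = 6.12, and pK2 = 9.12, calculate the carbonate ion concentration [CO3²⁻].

[CO2*] = KH · pCO2 = 10^(−1.43) × 876×10^-6 = 3.255×10^-5 mol/kg
α₀ = 1/(1 + K1/[H⁺] + K1K2/[H⁺]²) = 1/(1 + 10^+1.68 + 10^+0.36) = 0.01955
DIC = [CO2*]/α₀ = 3.255×10^-5 / 0.01955 = 1.665 mmol/kg
[CO3²⁻] = α₂·DIC; α₂ = 0.04478, so [CO3²⁻] = 0.04478 × 1.665 = 0.0746 mmol/kg

[CO3²⁻] = 0.0746 mmol/kg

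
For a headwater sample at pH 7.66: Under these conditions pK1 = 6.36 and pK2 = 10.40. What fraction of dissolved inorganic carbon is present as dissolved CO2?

α₀ = 0.0476

α₀ = 1 / (1 + K1/[H⁺] + K1K2/[H⁺]²) = 1 / (1 + 10^+1.30 + 10^-1.44)
   = 1 / (1 + 19.953 + 0.036308) = 1/20.989 = 0.04764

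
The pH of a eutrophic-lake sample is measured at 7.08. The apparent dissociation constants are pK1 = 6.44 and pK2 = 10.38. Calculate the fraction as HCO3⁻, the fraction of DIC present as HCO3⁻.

α₁ = 1 / (1 + [H⁺]/K1 + K2/[H⁺]) = 1 / (1 + 10^-0.64 + 10^-3.30)
   = 1 / (1 + 0.22909 + 0.00050119) = 1/1.2296 = 0.8133

α₁ = 0.813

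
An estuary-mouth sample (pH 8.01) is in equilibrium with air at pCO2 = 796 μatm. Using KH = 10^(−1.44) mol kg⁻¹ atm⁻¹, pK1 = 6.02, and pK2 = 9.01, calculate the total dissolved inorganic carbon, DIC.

DIC = 3.14 mmol/kg

[CO2*] = KH · pCO2 = 10^(−1.44) × 796×10^-6 = 2.890×10^-5 mol/kg
α₀ = 1/(1 + K1/[H⁺] + K1K2/[H⁺]²) = 1/(1 + 10^+1.99 + 10^+0.99) = 0.009217
DIC = [CO2*]/α₀ = 2.890×10^-5 / 0.009217 = 3.14 mmol/kg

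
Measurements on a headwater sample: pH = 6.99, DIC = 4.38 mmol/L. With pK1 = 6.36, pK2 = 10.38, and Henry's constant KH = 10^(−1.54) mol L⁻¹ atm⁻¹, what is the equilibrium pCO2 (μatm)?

α₀ = 1 / (1 + K1/[H⁺] + K1K2/[H⁺]²) = 1 / (1 + 10^+0.63 + 10^-2.76)
   = 1 / (1 + 4.2658 + 0.0017378) = 1/5.2675 = 0.1898
[CO2*] = α₀ × DIC = 0.1898 × 4.38 = 0.8315 mmol/L
pCO2 = [CO2*]/KH = 8.315×10^-4 / 2.884×10^-2 = 2.88×10^4 μatm

pCO2 = 2.88×10^4 μatm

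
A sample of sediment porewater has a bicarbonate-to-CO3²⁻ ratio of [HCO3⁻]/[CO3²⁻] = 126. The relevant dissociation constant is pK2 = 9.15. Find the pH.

pH = 7.05

From K2 = [H⁺][CO3²⁻]/[HCO3⁻]:  pH = pK2 − log₁₀([HCO3⁻]/[CO3²⁻])
log₁₀(126) = +2.100
pH = 9.15 − (+2.100) = 7.05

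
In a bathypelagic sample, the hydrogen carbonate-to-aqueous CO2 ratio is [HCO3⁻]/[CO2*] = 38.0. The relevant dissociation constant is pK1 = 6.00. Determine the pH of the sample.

From K1 = [H⁺][HCO3⁻]/[CO2*]:  pH = pK1 + log₁₀([HCO3⁻]/[CO2*])
log₁₀(38.0) = +1.580
pH = 6.00 + (+1.580) = 7.58

pH = 7.58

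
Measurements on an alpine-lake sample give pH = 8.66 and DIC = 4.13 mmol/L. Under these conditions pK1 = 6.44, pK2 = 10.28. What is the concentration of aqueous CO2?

α₀ = 1 / (1 + K1/[H⁺] + K1K2/[H⁺]²) = 1 / (1 + 10^+2.22 + 10^+0.60)
   = 1 / (1 + 165.96 + 3.9811) = 1/170.94 = 0.005850
[CO2*] = α₀ × DIC = 0.005850 × 4.13 = 0.0242 mmol/L

[CO2*] = 0.0242 mmol/L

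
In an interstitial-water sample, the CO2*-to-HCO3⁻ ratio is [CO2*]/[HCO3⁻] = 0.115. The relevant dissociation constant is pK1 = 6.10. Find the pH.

pH = 7.04

From K1 = [H⁺][HCO3⁻]/[CO2*]:  pH = pK1 − log₁₀([CO2*]/[HCO3⁻])
log₁₀(0.115) = -0.939
pH = 6.10 − (-0.939) = 7.04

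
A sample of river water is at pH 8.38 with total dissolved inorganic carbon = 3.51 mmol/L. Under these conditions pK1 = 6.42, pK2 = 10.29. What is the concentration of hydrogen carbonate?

α₁ = 1 / (1 + [H⁺]/K1 + K2/[H⁺]) = 1 / (1 + 10^-1.96 + 10^-1.91)
   = 1 / (1 + 0.010965 + 0.012303) = 1/1.0233 = 0.9773
[HCO3⁻] = α₁ × DIC = 0.9773 × 3.51 = 3.43 mmol/L

[HCO3⁻] = 3.43 mmol/L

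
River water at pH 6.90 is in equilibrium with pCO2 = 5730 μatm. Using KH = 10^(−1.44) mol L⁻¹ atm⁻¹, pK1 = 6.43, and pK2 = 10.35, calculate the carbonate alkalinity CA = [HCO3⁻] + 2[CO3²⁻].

CA = 0.614 mmol/L

[CO2*] = KH · pCO2 = 10^(−1.44) × 5730×10^-6 = 2.080×10^-4 mol/L
α₀ = 1/(1 + K1/[H⁺] + K1K2/[H⁺]²) = 1/(1 + 10^+0.47 + 10^-2.98) = 0.2530
DIC = [CO2*]/α₀ = 2.080×10^-4 / 0.2530 = 0.8222 mmol/L
CA = (α₁ + 2α₂)·DIC = (0.7467 + 2×0.0002649) × 0.8222 = 0.614 mmol/L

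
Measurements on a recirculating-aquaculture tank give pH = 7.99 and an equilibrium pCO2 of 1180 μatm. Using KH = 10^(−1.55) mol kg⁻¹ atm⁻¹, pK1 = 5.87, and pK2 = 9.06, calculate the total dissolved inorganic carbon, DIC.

[CO2*] = KH · pCO2 = 10^(−1.55) × 1180×10^-6 = 3.326×10^-5 mol/kg
α₀ = 1/(1 + K1/[H⁺] + K1K2/[H⁺]²) = 1/(1 + 10^+2.12 + 10^+1.05) = 0.006942
DIC = [CO2*]/α₀ = 3.326×10^-5 / 0.006942 = 4.79 mmol/kg

DIC = 4.79 mmol/kg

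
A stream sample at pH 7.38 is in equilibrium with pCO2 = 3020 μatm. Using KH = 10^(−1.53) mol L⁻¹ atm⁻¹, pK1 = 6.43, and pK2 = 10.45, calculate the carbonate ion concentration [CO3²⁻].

[CO3²⁻] = 0.676 μmol/L

[CO2*] = KH · pCO2 = 10^(−1.53) × 3020×10^-6 = 8.913×10^-5 mol/L
α₀ = 1/(1 + K1/[H⁺] + K1K2/[H⁺]²) = 1/(1 + 10^+0.95 + 10^-2.12) = 0.1008
DIC = [CO2*]/α₀ = 8.913×10^-5 / 0.1008 = 0.8841 mmol/L
[CO3²⁻] = α₂·DIC; α₂ = 0.0007647, so [CO3²⁻] = 0.0007647 × 0.8841 = 0.000676 mmol/L = 0.676 μmol/L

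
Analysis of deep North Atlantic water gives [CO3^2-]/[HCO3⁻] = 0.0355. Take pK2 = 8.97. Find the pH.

pH = 7.52

From K2 = [H⁺][CO3^2-]/[HCO3⁻]:  pH = pK2 + log₁₀([CO3^2-]/[HCO3⁻])
log₁₀(0.0355) = -1.450
pH = 8.97 + (-1.450) = 7.52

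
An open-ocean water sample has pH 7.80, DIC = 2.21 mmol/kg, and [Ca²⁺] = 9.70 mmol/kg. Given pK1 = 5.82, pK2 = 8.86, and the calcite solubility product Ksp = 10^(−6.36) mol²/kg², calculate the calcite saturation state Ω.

Ω = 3.90

α₂ = 1 / (1 + [H⁺]/K2 + [H⁺]²/(K1K2)) = 1 / (1 + 10^+1.06 + 10^-0.92)
   = 1 / (1 + 11.482 + 0.12023) = 1/12.602 = 0.07935
[CO3²⁻] = α₂ × DIC = 0.07935 × 2.21 = 0.1754 mmol/kg
Ksp = 10^(−6.36) = 4.365×10^-7
Ω = [Ca²⁺][CO3²⁻]/Ksp = (9.70×10^-3)(1.754×10^-4) / 4.365×10^-7 = 3.90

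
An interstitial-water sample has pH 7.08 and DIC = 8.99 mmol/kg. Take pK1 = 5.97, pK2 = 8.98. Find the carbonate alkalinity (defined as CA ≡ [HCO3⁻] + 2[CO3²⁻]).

CA = [HCO3⁻] + 2[CO3²⁻] = (α₁ + 2α₂)·DIC
At pH 7.08: [H⁺]/K1 = 10^-1.11 = 0.077625, K2/[H⁺] = 10^-1.90 = 0.012589
α₁ = 1/(1 + 0.077625 + 0.012589) = 1/1.0902 = 0.9173; α₂ = α₁·K2/[H⁺] = 0.01155
α₁ + 2α₂ = 0.9403
CA = 0.9403 × 8.99 = 8.45 mmol/kg

CA = 8.45 mmol/kg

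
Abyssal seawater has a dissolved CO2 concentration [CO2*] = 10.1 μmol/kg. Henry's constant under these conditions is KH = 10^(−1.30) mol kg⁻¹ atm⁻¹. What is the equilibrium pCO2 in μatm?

pCO2 = 202 μatm

KH = 10^(−1.30) = 5.012×10^-2 mol kg⁻¹ atm⁻¹
pCO2 = [CO2*]/KH = 10.1×10^-6 / 5.012×10^-2 = 2.02×10^-4 atm = 202 μatm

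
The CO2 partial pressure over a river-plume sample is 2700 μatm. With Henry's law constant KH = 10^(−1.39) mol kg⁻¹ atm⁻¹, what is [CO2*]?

KH = 10^(−1.39) = 4.074×10^-2 mol kg⁻¹ atm⁻¹
[CO2*] = KH · pCO2 = 4.074×10^-2 × 2700×10^-6 atm = 1.10×10^-4 mol/kg

[CO2*] = 110 μmol/kg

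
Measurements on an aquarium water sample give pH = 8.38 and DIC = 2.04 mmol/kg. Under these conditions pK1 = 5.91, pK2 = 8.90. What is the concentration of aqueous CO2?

[CO2*] = 5.30 μmol/kg

α₀ = 1 / (1 + K1/[H⁺] + K1K2/[H⁺]²) = 1 / (1 + 10^+2.47 + 10^+1.95)
   = 1 / (1 + 295.12 + 89.125) = 1/385.25 = 0.002596
[CO2*] = α₀ × DIC = 0.002596 × 2.04 = 0.00530 mmol/kg = 5.30 μmol/kg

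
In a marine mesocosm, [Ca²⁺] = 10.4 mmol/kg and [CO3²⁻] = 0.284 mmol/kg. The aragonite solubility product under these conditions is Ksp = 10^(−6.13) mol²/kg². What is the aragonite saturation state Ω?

Ksp = 10^(−6.13) = 7.413×10^-7
Ω = [Ca²⁺][CO3²⁻]/Ksp = (10.4×10^-3)(0.284×10^-3) / 7.413×10^-7 = 3.98

Ω = 3.98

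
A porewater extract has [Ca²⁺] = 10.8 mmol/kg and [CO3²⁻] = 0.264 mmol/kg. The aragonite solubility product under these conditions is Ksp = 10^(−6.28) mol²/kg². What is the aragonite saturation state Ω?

Ω = 5.43

Ksp = 10^(−6.28) = 5.248×10^-7
Ω = [Ca²⁺][CO3²⁻]/Ksp = (10.8×10^-3)(0.264×10^-3) / 5.248×10^-7 = 5.43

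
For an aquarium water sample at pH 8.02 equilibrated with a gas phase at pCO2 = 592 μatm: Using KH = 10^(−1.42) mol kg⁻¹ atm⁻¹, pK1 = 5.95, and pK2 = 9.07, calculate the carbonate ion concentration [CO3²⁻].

[CO2*] = KH · pCO2 = 10^(−1.42) × 592×10^-6 = 2.251×10^-5 mol/kg
α₀ = 1/(1 + K1/[H⁺] + K1K2/[H⁺]²) = 1/(1 + 10^+2.07 + 10^+1.02) = 0.007754
DIC = [CO2*]/α₀ = 2.251×10^-5 / 0.007754 = 2.903 mmol/kg
[CO3²⁻] = α₂·DIC; α₂ = 0.08120, so [CO3²⁻] = 0.08120 × 2.903 = 0.236 mmol/kg

[CO3²⁻] = 0.236 mmol/kg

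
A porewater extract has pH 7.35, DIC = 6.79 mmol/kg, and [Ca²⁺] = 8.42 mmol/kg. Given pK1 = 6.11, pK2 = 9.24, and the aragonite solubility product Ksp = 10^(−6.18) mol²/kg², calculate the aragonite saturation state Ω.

Ω = 1.04

α₂ = 1 / (1 + [H⁺]/K2 + [H⁺]²/(K1K2)) = 1 / (1 + 10^+1.89 + 10^+0.65)
   = 1 / (1 + 77.625 + 4.4668) = 1/83.092 = 0.01203
[CO3²⁻] = α₂ × DIC = 0.01203 × 6.79 = 0.08172 mmol/kg
Ksp = 10^(−6.18) = 6.607×10^-7
Ω = [Ca²⁺][CO3²⁻]/Ksp = (8.42×10^-3)(8.172×10^-5) / 6.607×10^-7 = 1.04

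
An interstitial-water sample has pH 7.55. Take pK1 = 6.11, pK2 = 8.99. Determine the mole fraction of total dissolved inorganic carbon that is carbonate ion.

α₂ = 0.0338

α₂ = 1 / (1 + [H⁺]/K2 + [H⁺]²/(K1K2)) = 1 / (1 + 10^+1.44 + 10^+0.00)
   = 1 / (1 + 27.542 + 1.0000) = 1/29.542 = 0.03385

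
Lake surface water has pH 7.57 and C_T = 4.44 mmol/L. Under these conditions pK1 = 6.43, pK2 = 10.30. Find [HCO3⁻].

α₁ = 1 / (1 + [H⁺]/K1 + K2/[H⁺]) = 1 / (1 + 10^-1.14 + 10^-2.73)
   = 1 / (1 + 0.072444 + 0.0018621) = 1/1.0743 = 0.9308
[HCO3⁻] = α₁ × DIC = 0.9308 × 4.44 = 4.13 mmol/L

[HCO3⁻] = 4.13 mmol/L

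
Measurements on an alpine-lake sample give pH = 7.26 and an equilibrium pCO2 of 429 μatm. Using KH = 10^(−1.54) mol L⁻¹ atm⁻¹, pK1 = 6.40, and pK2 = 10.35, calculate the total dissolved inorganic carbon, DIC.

[CO2*] = KH · pCO2 = 10^(−1.54) × 429×10^-6 = 1.237×10^-5 mol/L
α₀ = 1/(1 + K1/[H⁺] + K1K2/[H⁺]²) = 1/(1 + 10^+0.86 + 10^-2.23) = 0.1212
DIC = [CO2*]/α₀ = 1.237×10^-5 / 0.1212 = 0.102 mmol/L

DIC = 0.102 mmol/L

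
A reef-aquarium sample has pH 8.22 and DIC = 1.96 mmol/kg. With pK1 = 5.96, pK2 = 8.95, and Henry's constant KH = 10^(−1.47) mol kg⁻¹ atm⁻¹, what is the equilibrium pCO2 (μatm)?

pCO2 = 267 μatm

α₀ = 1 / (1 + K1/[H⁺] + K1K2/[H⁺]²) = 1 / (1 + 10^+2.26 + 10^+1.53)
   = 1 / (1 + 181.97 + 33.884) = 1/216.85 = 0.004611
[CO2*] = α₀ × DIC = 0.004611 × 1.96 = 0.009038 mmol/kg = 9.038 μmol/kg
pCO2 = [CO2*]/KH = 9.038×10^-6 / 3.388×10^-2 = 267 μatm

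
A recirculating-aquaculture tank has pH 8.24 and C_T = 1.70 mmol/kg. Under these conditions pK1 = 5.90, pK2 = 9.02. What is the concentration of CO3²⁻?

[CO3²⁻] = 0.241 mmol/kg

α₂ = 1 / (1 + [H⁺]/K2 + [H⁺]²/(K1K2)) = 1 / (1 + 10^+0.78 + 10^-1.56)
   = 1 / (1 + 6.0256 + 0.027542) = 1/7.0531 = 0.1418
[CO3²⁻] = α₂ × DIC = 0.1418 × 1.70 = 0.241 mmol/kg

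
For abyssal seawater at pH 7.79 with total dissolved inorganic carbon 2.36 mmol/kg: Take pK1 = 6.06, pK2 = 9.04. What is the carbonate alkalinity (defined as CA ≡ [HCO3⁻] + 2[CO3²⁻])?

CA = [HCO3⁻] + 2[CO3²⁻] = (α₁ + 2α₂)·DIC
At pH 7.79: [H⁺]/K1 = 10^-1.73 = 0.018621, K2/[H⁺] = 10^-1.25 = 0.056234
α₁ = 1/(1 + 0.018621 + 0.056234) = 1/1.0749 = 0.9304; α₂ = α₁·K2/[H⁺] = 0.05232
α₁ + 2α₂ = 1.0350
CA = 1.0350 × 2.36 = 2.44 mmol/kg

CA = 2.44 mmol/kg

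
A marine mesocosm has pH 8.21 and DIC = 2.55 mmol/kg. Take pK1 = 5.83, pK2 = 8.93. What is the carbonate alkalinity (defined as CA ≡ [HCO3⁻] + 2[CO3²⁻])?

CA = 2.95 mmol/kg

CA = [HCO3⁻] + 2[CO3²⁻] = (α₁ + 2α₂)·DIC
At pH 8.21: [H⁺]/K1 = 10^-2.38 = 0.0041687, K2/[H⁺] = 10^-0.72 = 0.19055
α₁ = 1/(1 + 0.0041687 + 0.19055) = 1/1.1947 = 0.8370; α₂ = α₁·K2/[H⁺] = 0.1595
α₁ + 2α₂ = 1.1560
CA = 1.1560 × 2.55 = 2.95 mmol/kg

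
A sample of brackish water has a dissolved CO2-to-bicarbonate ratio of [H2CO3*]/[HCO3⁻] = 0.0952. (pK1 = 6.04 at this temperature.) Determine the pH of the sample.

pH = 7.06

From K1 = [H⁺][HCO3⁻]/[H2CO3*]:  pH = pK1 − log₁₀([H2CO3*]/[HCO3⁻])
log₁₀(0.0952) = -1.021
pH = 6.04 − (-1.021) = 7.06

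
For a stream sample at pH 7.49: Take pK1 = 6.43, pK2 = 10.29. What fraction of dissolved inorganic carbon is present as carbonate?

α₂ = 1 / (1 + [H⁺]/K2 + [H⁺]²/(K1K2)) = 1 / (1 + 10^+2.80 + 10^+1.74)
   = 1 / (1 + 630.96 + 54.954) = 1/686.91 = 0.001456

α₂ = 0.00146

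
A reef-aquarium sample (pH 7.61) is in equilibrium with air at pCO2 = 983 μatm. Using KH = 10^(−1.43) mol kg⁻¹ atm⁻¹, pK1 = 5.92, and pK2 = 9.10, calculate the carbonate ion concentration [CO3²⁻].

[CO3²⁻] = 0.0579 mmol/kg

[CO2*] = KH · pCO2 = 10^(−1.43) × 983×10^-6 = 3.652×10^-5 mol/kg
α₀ = 1/(1 + K1/[H⁺] + K1K2/[H⁺]²) = 1/(1 + 10^+1.69 + 10^+0.20) = 0.01939
DIC = [CO2*]/α₀ = 3.652×10^-5 / 0.01939 = 1.883 mmol/kg
[CO3²⁻] = α₂·DIC; α₂ = 0.03074, so [CO3²⁻] = 0.03074 × 1.883 = 0.0579 mmol/kg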